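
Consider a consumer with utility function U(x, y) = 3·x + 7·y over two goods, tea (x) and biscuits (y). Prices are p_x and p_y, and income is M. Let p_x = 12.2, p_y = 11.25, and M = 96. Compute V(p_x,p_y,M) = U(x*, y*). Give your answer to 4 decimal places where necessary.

V = 59.7333

Perfect substitutes: compare marginal utility per dollar. 3/p_x vs 7/p_y → 0.2459 vs 0.6222.
y gives more utility per dollar, so spend all income on y: y* = M/p_y, x* = 0.
Numerically: x* = 0, y* = 8.5333.
Utility at the optimum: U(0, 8.5333) = 59.7333.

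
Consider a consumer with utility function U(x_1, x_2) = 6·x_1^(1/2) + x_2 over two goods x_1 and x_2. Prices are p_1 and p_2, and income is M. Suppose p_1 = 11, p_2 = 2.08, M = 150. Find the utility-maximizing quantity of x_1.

MU_x_1 = 3/√x_1, MU_x_2 = 1. Tangency: 3/√x_1 = p_1/p_2.
Solve: √x_1 = 3·p_2/p_1, so x_1*(p_1,p_2) = (3·p_2/p_1)², and x_2* = (M − p_1·x_1*)/p_2.
Plugging in: x_1* = (3·2.08/11)² = 0.3218.

x_1* = 0.3218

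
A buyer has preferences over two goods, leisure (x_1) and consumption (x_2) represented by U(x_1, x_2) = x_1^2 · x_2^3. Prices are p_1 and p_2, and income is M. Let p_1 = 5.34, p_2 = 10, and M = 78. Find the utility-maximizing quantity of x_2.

x_2* = 4.68

Tangency: MRS = (2/3)·x_2/x_1 = p_1/p_2.
So 2·p_2·x_2 = 3·p_1·x_1; combined with the budget, a share 0.4 of income goes to x_1.
Demand: x_1*(p_1,p_2,M) = 0.4·M/p_1 and x_2* = 0.6·M/p_2.
At p_1=5.34, p_2=10, M=78: x_2* = 0.6·78/10 = 4.68.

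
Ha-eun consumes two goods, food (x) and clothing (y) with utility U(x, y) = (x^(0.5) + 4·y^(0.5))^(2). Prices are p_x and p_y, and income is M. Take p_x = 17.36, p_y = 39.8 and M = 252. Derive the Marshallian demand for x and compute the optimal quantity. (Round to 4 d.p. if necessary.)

x* = 1.8193

MU_x ∝ x^(-0.5), MU_y ∝ 4·y^(-0.5), so MRS = (1/4)·(y/x)^(0.5) = p_x/p_y.
Solve for the ratio: y/x = [4·p_x/p_y]^(2).
Substitute y = (y/x)·x into the budget: x* = M/(p_x + p_y·(y/x)).
Numerically y/x = 3.044061, so x* = 252/(17.36 + 39.8·3.044061) = 1.8193.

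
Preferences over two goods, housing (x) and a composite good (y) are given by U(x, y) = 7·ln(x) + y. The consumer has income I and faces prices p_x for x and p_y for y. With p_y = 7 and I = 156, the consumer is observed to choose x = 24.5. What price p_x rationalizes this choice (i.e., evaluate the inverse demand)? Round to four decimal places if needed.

p_x = 2

MU_x = 7/x, MU_y = 1. Tangency: 7/x = p_x/p_y.
So x*(p_x,p_y) = 7·p_y/p_x, independent of income; and y* = (I − 7·p_y)/p_y.
Set x* = 24.5 in the demand function and solve for p_x: p_x = 2.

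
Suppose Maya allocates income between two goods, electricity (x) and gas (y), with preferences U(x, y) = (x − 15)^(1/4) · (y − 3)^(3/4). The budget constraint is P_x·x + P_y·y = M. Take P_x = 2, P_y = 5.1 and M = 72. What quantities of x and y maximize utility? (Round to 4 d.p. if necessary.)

x* = 18.3375, y* = 6.9265

Let x' = x−15, y' = y−3. MRS = (1/3)·y'/x' = P_x/P_y.
After buying the subsistence bundle (15, 3), a share 0.25 of the remaining income goes to x: x* = 15 + 0.25·(M − 15P_x − 3P_y)/P_x.
Discretionary income = 72 − 15·2 − 3·5.1 = 26.7; x* = 15 + 0.25·26.7/2 = 18.3375; y* = 3 + 0.75·26.7/5.1 = 6.9265.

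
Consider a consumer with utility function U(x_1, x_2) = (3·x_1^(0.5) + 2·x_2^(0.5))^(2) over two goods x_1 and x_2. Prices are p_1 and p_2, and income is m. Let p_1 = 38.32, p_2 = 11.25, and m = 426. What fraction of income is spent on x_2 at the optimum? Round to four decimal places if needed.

share on x_2 = 0.6022

MRS = MU_x_1/MU_x_2 = (3/2)·(x_2/x_1)^(0.5). Set equal to p_1/p_2.
Hence x_2/x_1 = ((2/3)·p_1/p_2)^(1/(0.5)), i.e. raised to the 2 power.
Substitute x_2 = (x_2/x_1)·x_1 into the budget: x_1* = m/(p_1 + p_2·(x_2/x_1)).
Numerically x_2/x_1 = 5.1566, so x_1* = 426/(38.32 + 11.25·5.1566) = 4.4222 and x_2* = 5.1566·4.4222 = 22.8036.
Expenditure on x_2: 11.25·22.8036 = 256.5406; share = 0.6022.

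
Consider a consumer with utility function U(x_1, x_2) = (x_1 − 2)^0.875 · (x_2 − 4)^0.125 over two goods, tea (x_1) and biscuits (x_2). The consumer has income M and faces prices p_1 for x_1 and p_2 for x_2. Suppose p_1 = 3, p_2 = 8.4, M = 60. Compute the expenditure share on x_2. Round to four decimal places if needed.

MRS = 7·(x_2−4)/(x_1−2). Tangency with p_1/p_2 gives x_2−4 = (1/7)·(p_1/p_2)·(x_1−2).
Substituting into the budget: x_1* = 2 + 0.875·(M − 2·p_1 − 4·p_2)/p_1, and x_2* = 4 + 0.125·(…)/p_2.
Discretionary income = 60 − 2·3 − 4·8.4 = 20.4; x_1* = 2 + 0.875·20.4/3 = 7.95; x_2* = 4 + 0.125·20.4/8.4 = 4.3036.
Expenditure on x_2: 8.4·4.3036 = 36.15; share = 0.6025.

share on x_2 = 0.6025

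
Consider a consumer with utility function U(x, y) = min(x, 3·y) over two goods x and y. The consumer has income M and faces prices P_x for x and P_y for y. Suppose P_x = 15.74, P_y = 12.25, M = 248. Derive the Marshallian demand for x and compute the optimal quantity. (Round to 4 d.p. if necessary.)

x* = 12.5105

Demand: x*(P_x,P_y,M) = 3·M/(3·P_x + P_y), y* = M/(3·P_x + P_y).
Here 3·15.74 + 12.25 = 59.47, giving x* = 12.5105.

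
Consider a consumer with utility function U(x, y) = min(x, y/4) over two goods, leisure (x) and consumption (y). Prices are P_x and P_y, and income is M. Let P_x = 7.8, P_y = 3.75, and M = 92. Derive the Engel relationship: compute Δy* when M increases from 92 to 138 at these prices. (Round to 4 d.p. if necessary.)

Δy* = 8.0702

Demand: x*(P_x,P_y,M) = M/(P_x + 4·P_y), y* = 4·M/(P_x + 4·P_y).
Here 7.8 + 4·3.75 = 22.8, giving y* = 16.1404.
At M' = 138: y* = 24.2105. Change: 24.2105 − 16.1404 = 8.0702.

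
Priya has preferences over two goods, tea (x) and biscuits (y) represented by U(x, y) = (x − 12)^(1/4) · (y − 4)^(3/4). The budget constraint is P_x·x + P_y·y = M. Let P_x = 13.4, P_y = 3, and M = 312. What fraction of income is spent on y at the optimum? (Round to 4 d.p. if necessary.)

MRS = (1/3)·(y−4)/(x−12). Tangency with P_x/P_y gives y−4 = 3·(P_x/P_y)·(x−12).
Substituting into the budget: x* = 12 + 0.25·(M − 12·P_x − 4·P_y)/P_x, and y* = 4 + 0.75·(…)/P_y.
Discretionary income = 312 − 12·13.4 − 4·3 = 139.2; x* = 12 + 0.25·139.2/13.4 = 14.597; y* = 4 + 0.75·139.2/3 = 38.8.
Expenditure on y: 3·38.8 = 116.4; share = 0.3731.

share on y = 0.3731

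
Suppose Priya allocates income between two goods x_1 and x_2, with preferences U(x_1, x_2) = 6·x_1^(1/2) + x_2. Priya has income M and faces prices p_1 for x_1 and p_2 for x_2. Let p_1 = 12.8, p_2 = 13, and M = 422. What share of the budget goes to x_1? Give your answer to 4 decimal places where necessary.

share on x_1 = 0.2816

MU_x_1 = 3/√x_1, MU_x_2 = 1. Tangency: 3/√x_1 = p_1/p_2.
Solve: √x_1 = 3·p_2/p_1, so x_1*(p_1,p_2) = (3·p_2/p_1)², and x_2* = (M − p_1·x_1*)/p_2.
Plugging in: x_1* = (3·13/12.8)² = 9.2834, x_2* = 23.3209.
Expenditure on x_1: 12.8·9.2834 = 118.8281; share = 0.2816.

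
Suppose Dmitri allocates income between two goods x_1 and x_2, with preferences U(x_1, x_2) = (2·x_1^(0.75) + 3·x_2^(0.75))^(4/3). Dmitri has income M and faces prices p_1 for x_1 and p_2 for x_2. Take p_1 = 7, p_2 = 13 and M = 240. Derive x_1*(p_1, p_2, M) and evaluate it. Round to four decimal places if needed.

x_1* = 19.1501

From the CES first-order condition, (2/3)·(x_2/x_1)^(0.25) = p_1/p_2.
Hence x_2/x_1 = ((3/2)·p_1/p_2)^(1/(0.25)), i.e. raised to the 4 power.
Substitute x_2 = (x_2/x_1)·x_1 into the budget: x_1* = M/(p_1 + p_2·(x_2/x_1)).
Numerically x_2/x_1 = 0.425583, so x_1* = 240/(7 + 13·0.425583) = 19.1501.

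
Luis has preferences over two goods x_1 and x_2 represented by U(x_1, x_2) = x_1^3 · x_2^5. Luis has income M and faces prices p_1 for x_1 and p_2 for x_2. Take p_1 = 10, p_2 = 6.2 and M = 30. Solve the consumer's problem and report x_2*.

x_2* = 3.0242

Tangency: MRS = (3/5)·x_2/x_1 = p_1/p_2.
Rearranging, p_2·x_2 = (5/3)·p_1·x_1. Substituting into the budget gives p_1·x_1·(1 + (5/3)) = M.
Demand: x_1*(p_1,p_2,M) = 0.375·M/p_1 and x_2* = 0.625·M/p_2.
At p_1=10, p_2=6.2, M=30: x_2* = 0.625·30/6.2 = 3.0242.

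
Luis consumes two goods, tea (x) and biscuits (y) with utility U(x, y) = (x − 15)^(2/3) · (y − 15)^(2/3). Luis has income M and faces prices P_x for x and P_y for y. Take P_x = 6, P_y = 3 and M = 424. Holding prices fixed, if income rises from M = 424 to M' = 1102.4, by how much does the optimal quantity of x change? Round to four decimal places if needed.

After buying the subsistence bundle (15, 15), a share 0.5 of the remaining income goes to x: x* = 15 + 0.5·(M − 15P_x − 15P_y)/P_x.
Discretionary income = 424 − 15·6 − 15·3 = 289; x* = 15 + 0.5·289/6 = 39.0833.
At M' = 1102.4: x* = 95.6167. Change: 95.6167 − 39.0833 = 56.5333.

Δx* = 56.5333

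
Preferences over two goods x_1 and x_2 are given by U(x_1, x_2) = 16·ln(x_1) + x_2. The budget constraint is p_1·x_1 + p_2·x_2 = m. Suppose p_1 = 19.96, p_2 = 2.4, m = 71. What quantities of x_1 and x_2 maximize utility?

Set MRS = p_1/p_2: (16/x_1)/1 = p_1/p_2.
So x_1*(p_1,p_2) = 16·p_2/p_1, independent of income; and x_2* = (m − 16·p_2)/p_2.
At the given prices: x_1* = 16·2.4/19.96 = 1.9238, and x_2* = 13.5833.

x_1* = 1.9238, x_2* = 13.5833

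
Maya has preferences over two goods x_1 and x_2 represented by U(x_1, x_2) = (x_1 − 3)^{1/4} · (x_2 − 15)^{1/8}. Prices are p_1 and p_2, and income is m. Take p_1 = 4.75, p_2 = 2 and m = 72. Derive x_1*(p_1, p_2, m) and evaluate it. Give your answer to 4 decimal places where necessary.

x_1* = 6.8947

This is Cobb-Douglas in (x_1−3, x_2−15): tangency gives 0.25·p_2·(x_2−15) = 0.125·p_1·(x_1−3).
After buying the subsistence bundle (3, 15), a share 2/3 of the remaining income goes to x_1: x_1* = 3 + 2/3·(m − 3p_1 − 15p_2)/p_1.
Discretionary income = 72 − 3·4.75 − 15·2 = 27.75; x_1* = 3 + 2/3·27.75/4.75 = 6.8947.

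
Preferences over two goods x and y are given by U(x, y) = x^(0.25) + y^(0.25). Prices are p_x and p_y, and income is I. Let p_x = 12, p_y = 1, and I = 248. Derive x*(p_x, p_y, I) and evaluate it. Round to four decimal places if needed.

MU_x ∝ x^(-0.75), MU_y ∝ y^(-0.75), so MRS = (y/x)^(0.75) = p_x/p_y.
Hence y/x = (p_x/p_y)^(1/(0.75)), i.e. raised to the 4/3 power.
Substitute y = (y/x)·x into the budget: x* = I/(p_x + p_y·(y/x)).
Numerically y/x = 27.473142, so x* = 248/(12 + 1·27.473142) = 6.2828.

x* = 6.2828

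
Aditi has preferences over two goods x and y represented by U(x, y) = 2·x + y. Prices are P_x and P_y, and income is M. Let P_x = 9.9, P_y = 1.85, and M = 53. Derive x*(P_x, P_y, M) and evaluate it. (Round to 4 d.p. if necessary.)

Numerically: x* = 0, y* = 28.6486.

x* = 0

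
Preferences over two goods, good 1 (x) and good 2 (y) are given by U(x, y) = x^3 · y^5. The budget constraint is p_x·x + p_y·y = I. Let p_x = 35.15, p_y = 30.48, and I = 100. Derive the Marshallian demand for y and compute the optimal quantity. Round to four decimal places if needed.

y* = 2.0505

MU_x/MU_y = (3·y)/(5·x); tangency sets this equal to p_x/p_y.
Rearranging, p_y·y = (5/3)·p_x·x. Substituting into the budget gives p_x·x·(1 + (5/3)) = I.
Demand: x*(p_x,p_y,I) = 0.375·I/p_x and y* = 0.625·I/p_y.
At p_x=35.15, p_y=30.48, I=100: y* = 0.625·100/30.48 = 2.0505.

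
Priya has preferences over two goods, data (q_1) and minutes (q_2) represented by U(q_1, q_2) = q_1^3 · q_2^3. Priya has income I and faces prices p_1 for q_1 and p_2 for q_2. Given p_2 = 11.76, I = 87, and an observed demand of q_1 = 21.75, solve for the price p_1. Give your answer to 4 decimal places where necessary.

p_1 = 2

Tangency: MRS = q_2/q_1 = p_1/p_2.
So 3·p_2·q_2 = 3·p_1·q_1; combined with the budget, a share 0.5 of income goes to q_1.
Demand: q_1*(p_1,p_2,I) = 0.5·I/p_1 and q_2* = 0.5·I/p_2.
Set q_1* = 21.75 in the demand function and solve for p_1: p_1 = 2.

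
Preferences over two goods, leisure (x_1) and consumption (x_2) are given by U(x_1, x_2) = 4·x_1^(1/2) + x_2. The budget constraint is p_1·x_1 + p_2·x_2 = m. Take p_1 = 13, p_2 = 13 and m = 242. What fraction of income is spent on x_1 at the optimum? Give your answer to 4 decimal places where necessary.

share on x_1 = 0.2149

Utility is quasi-linear in x_2; the FOC for x_1 is 2/√x_1 = p_1/p_2.
Solve: √x_1 = 2·p_2/p_1, so x_1*(p_1,p_2) = (2·p_2/p_1)², and x_2* = (m − p_1·x_1*)/p_2.
Plugging in: x_1* = (2·13/13)² = 4, x_2* = 14.6154.
Expenditure on x_1: 13·4 = 52; share = 0.2149.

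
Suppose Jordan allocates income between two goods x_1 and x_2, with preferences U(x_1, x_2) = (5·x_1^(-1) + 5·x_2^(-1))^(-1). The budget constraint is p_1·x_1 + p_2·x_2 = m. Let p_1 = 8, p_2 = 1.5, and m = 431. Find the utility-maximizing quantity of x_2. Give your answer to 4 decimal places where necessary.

Substitute x_2 = (x_2/x_1)·x_1 into the budget: x_1* = m/(p_1 + p_2·(x_2/x_1)).
Numerically x_2/x_1 = 2.309401, so x_1* = 431/(8 + 1.5·2.309401) = 37.5956 and x_2* = 2.309401·37.5956 = 86.8234.

x_2* = 86.8234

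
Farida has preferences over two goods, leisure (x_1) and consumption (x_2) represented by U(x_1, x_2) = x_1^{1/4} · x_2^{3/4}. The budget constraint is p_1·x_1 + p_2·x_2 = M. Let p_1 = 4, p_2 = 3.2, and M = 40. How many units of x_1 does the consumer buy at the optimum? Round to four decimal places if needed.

x_1* = 2.5

The MRS is (1/3)·x_2/x_1. Set MRS = p_1/p_2.
So 0.25·p_2·x_2 = 0.75·p_1·x_1; combined with the budget, a share 0.25 of income goes to x_1.
Demand: x_1*(p_1,p_2,M) = 0.25·M/p_1 and x_2* = 0.75·M/p_2.
At p_1=4, p_2=3.2, M=40: x_1* = 0.25·40/4 = 2.5.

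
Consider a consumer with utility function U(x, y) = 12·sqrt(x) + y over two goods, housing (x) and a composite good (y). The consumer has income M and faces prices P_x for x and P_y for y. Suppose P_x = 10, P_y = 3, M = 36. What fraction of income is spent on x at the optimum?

Utility is quasi-linear in y; the FOC for x is 6/√x = P_x/P_y.
Solve: √x = 6·P_y/P_x, so x*(P_x,P_y) = (6·P_y/P_x)², and y* = (M − P_x·x*)/P_y.
Plugging in: x* = (6·3/10)² = 3.24, y* = 1.2.
Expenditure on x: 10·3.24 = 32.4; share = 0.9.

share on x = 0.9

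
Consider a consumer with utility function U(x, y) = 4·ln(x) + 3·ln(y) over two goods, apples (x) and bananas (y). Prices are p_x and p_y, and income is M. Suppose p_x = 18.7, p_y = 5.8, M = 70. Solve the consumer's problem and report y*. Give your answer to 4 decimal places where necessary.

The MRS is (4/3)·y/x. Set MRS = p_x/p_y.
So 4·p_y·y = 3·p_x·x; combined with the budget, a share 4/7 of income goes to x.
Demand: x*(p_x,p_y,M) = 4/7·M/p_x and y* = 3/7·M/p_y.
At p_x=18.7, p_y=5.8, M=70: y* = 3/7·70/5.8 = 5.1724.

y* = 5.1724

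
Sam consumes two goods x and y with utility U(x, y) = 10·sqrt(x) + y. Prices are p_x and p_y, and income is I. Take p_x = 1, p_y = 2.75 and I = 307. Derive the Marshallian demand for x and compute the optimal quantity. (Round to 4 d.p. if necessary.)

Set MRS = p_x/p_y: 5·x^(−1/2) = p_x/p_y.
Solve: √x = 5·p_y/p_x, so x*(p_x,p_y) = (5·p_y/p_x)², and y* = (I − p_x·x*)/p_y.
Plugging in: x* = (5·2.75/1)² = 189.0625.

x* = 189.0625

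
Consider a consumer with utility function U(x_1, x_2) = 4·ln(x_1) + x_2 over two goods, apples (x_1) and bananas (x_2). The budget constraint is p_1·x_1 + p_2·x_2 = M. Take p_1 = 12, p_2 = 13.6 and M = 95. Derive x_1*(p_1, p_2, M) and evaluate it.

x_1* = 4.5333

Set MRS = p_1/p_2: (4/x_1)/1 = p_1/p_2.
So x_1*(p_1,p_2) = 4·p_2/p_1, independent of income; and x_2* = (M − 4·p_2)/p_2.
At the given prices: x_1* = 4·13.6/12 = 4.5333.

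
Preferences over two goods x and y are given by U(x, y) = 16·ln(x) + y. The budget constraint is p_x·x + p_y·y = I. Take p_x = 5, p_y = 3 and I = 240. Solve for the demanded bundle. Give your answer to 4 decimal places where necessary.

x* = 9.6, y* = 64

So x*(p_x,p_y) = 16·p_y/p_x, independent of income; and y* = (I − 16·p_y)/p_y.
At the given prices: x* = 16·3/5 = 9.6, and y* = 64.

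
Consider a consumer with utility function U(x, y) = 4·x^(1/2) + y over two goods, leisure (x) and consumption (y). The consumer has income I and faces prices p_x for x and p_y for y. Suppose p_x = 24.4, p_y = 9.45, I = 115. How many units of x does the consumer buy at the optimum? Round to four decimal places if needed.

x* = 0.6

Set MRS = p_x/p_y: 2·x^(−1/2) = p_x/p_y.
Thus x* = (2·p_y/p_x)² — independent of I — with the rest of income spent on y.
Plugging in: x* = (2·9.45/24.4)² = 0.6.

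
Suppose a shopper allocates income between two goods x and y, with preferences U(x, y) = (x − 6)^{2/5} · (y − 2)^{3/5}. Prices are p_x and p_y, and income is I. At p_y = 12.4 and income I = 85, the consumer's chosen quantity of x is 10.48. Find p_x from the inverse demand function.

Let x' = x−6, y' = y−2. MRS = (2/3)·y'/x' = p_x/p_y.
After buying the subsistence bundle (6, 2), a share 0.4 of the remaining income goes to x: x* = 6 + 0.4·(I − 6p_x − 2p_y)/p_x.
Set x* = 10.48 in the demand function and solve for p_x: p_x = 3.5.

p_x = 3.5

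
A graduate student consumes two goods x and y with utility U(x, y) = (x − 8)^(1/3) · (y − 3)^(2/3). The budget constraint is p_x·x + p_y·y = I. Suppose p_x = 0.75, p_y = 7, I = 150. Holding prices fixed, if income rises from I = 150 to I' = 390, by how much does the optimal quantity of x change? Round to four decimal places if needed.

Δx* = 106.6667

This is Cobb-Douglas in (x−8, y−3): tangency gives 1/3·p_y·(y−3) = 2/3·p_x·(x−8).
Substituting into the budget: x* = 8 + 1/3·(I − 8·p_x − 3·p_y)/p_x, and y* = 3 + 2/3·(…)/p_y.
Discretionary income = 150 − 8·0.75 − 3·7 = 123; x* = 8 + 1/3·123/0.75 = 62.6667.
At I' = 390: x* = 169.3333. Change: 169.3333 − 62.6667 = 106.6667.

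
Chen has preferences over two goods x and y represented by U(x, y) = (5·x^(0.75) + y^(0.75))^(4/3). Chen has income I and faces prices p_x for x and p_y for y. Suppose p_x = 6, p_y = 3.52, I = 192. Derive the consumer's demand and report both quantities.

MRS = MU_x/MU_y = 5·(y/x)^(0.25). Set equal to p_x/p_y.
Solve for the ratio: y/x = [(1/5)·p_x/p_y]^(4).
With the ratio pinned down, the budget gives x* = I/(p_x + p_y·(y/x)) and y* = (y/x)·x*.
Numerically y/x = 0.013507, so x* = 192/(6 + 3.52·0.013507) = 31.7484 and y* = 0.013507·31.7484 = 0.4288.

x* = 31.7484, y* = 0.4288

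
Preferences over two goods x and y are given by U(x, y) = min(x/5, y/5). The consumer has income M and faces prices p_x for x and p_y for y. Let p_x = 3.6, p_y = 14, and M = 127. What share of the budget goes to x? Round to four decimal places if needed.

share on x = 0.2045

With perfect complements, no substitution: consume in ratio x:y = 5:5.
Budget: p_x·x + p_y·x = M, so (5·p_x + 5·p_y)·x = 5·M.
Demand: x*(p_x,p_y,M) = 5·M/(5·p_x + 5·p_y), y* = 5·M/(5·p_x + 5·p_y).
Here 5·3.6 + 5·14 = 88, giving x* = 7.2159 and y* = 7.2159.
Expenditure on x: 3.6·7.2159 = 25.9773; share = 0.2045.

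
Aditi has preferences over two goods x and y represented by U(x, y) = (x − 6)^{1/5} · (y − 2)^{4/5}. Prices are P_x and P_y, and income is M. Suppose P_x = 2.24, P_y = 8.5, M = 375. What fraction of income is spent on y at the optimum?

This is Cobb-Douglas in (x−6, y−2): tangency gives 0.2·P_y·(y−2) = 0.8·P_x·(x−6).
After buying the subsistence bundle (6, 2), a share 0.2 of the remaining income goes to x: x* = 6 + 0.2·(M − 6P_x − 2P_y)/P_x.
Discretionary income = 375 − 6·2.24 − 2·8.5 = 344.56; x* = 6 + 0.2·344.56/2.24 = 36.7643; y* = 2 + 0.8·344.56/8.5 = 34.4292.
Expenditure on y: 8.5·34.4292 = 292.648; share = 0.7804.

share on y = 0.7804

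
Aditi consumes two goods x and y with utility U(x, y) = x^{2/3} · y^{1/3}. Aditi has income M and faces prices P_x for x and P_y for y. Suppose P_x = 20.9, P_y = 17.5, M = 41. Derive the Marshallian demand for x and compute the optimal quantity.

x* = 1.3078

The MRS is 2·y/x. Set MRS = P_x/P_y.
Rearranging, P_y·y = (1/2)·P_x·x. Substituting into the budget gives P_x·x·(1 + (1/2)) = M.
Demand: x*(P_x,P_y,M) = 2/3·M/P_x and y* = 1/3·M/P_y.
At P_x=20.9, P_y=17.5, M=41: x* = 2/3·41/20.9 = 1.3078.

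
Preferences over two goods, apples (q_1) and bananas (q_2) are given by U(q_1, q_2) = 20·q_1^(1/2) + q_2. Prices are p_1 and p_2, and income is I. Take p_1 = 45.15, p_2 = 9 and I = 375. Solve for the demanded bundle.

q_1* = 3.9735, q_2* = 21.7331

Set MRS = p_1/p_2: 10·q_1^(−1/2) = p_1/p_2.
Thus q_1* = (10·p_2/p_1)² — independent of I — with the rest of income spent on q_2.
Plugging in: q_1* = (10·9/45.15)² = 3.9735, q_2* = 21.7331.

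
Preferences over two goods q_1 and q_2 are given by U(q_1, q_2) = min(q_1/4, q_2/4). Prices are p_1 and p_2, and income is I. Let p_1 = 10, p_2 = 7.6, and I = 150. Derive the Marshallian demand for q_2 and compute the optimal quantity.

q_2* = 8.5227

Leontief preferences: the optimum is at the kink where q_1/4 = q_2/4, i.e. q_2 = q_1.
Budget: p_1·q_1 + p_2·q_1 = I, so (4·p_1 + 4·p_2)·q_1 = 4·I.
Demand: q_1*(p_1,p_2,I) = 4·I/(4·p_1 + 4·p_2), q_2* = 4·I/(4·p_1 + 4·p_2).
Here 4·10 + 4·7.6 = 70.4, giving q_2* = 8.5227.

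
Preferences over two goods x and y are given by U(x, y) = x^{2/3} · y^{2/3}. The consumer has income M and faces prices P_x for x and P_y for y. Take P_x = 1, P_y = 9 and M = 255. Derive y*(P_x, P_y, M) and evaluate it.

y* = 14.1667

At P_x=1, P_y=9, M=255: y* = 0.5·255/9 = 14.1667.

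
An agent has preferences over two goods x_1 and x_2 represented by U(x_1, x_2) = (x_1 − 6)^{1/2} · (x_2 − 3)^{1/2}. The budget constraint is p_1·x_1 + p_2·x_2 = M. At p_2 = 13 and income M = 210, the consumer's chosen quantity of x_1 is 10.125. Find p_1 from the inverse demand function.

Let x_1' = x_1−6, x_2' = x_2−3. MRS = x_2'/x_1' = p_1/p_2.
Substituting into the budget: x_1* = 6 + 0.5·(M − 6·p_1 − 3·p_2)/p_1, and x_2* = 3 + 0.5·(…)/p_2.
Set x_1* = 10.125 in the demand function and solve for p_1: p_1 = 12.

p_1 = 12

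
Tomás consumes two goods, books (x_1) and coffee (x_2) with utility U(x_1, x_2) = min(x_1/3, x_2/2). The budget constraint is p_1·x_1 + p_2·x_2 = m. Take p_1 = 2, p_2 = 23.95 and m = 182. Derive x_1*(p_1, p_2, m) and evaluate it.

Leontief preferences: the optimum is at the kink where x_1/3 = x_2/2, i.e. x_2 = (2/3)·x_1.
Budget: p_1·x_1 + p_2·(2/3)·x_1 = m, so (3·p_1 + 2·p_2)·x_1 = 3·m.
Demand: x_1*(p_1,p_2,m) = 3·m/(3·p_1 + 2·p_2), x_2* = 2·m/(3·p_1 + 2·p_2).
Here 3·2 + 2·23.95 = 53.9, giving x_1* = 10.1299.

x_1* = 10.1299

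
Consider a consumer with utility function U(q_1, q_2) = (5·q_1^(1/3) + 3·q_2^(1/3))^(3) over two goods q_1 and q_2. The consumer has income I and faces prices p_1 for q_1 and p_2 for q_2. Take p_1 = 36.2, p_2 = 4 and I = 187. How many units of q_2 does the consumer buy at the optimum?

q_2* = 27.2557

MRS = MU_q_1/MU_q_2 = (5/3)·(q_2/q_1)^(2/3). Set equal to p_1/p_2.
Hence q_2/q_1 = ((3/5)·p_1/p_2)^(1/(2/3)), i.e. raised to the 1.5 power.
Substitute q_2 = (q_2/q_1)·q_1 into the budget: q_1* = I/(p_1 + p_2·(q_2/q_1)).
Numerically q_2/q_1 = 12.653182, so q_1* = 187/(36.2 + 4·12.653182) = 2.1541 and q_2* = 12.653182·2.1541 = 27.2557.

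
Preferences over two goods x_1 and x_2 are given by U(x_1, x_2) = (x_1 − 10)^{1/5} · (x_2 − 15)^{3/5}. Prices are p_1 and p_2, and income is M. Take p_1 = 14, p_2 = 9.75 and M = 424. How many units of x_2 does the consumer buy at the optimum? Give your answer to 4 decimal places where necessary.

Substituting into the budget: x_1* = 10 + 0.25·(M − 10·p_1 − 15·p_2)/p_1, and x_2* = 15 + 0.75·(…)/p_2.
Discretionary income = 424 − 10·14 − 15·9.75 = 137.75; x_2* = 15 + 0.75·137.75/9.75 = 25.5962.

x_2* = 25.5962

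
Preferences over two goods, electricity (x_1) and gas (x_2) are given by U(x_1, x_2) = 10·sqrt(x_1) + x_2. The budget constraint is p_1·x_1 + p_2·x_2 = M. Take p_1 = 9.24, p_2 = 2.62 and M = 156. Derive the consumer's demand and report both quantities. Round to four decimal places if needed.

Utility is quasi-linear in x_2; the FOC for x_1 is 5/√x_1 = p_1/p_2.
Solve: √x_1 = 5·p_2/p_1, so x_1*(p_1,p_2) = (5·p_2/p_1)², and x_2* = (M − p_1·x_1*)/p_2.
Plugging in: x_1* = (5·2.62/9.24)² = 2.01, x_2* = 52.4532.

x_1* = 2.01, x_2* = 52.4532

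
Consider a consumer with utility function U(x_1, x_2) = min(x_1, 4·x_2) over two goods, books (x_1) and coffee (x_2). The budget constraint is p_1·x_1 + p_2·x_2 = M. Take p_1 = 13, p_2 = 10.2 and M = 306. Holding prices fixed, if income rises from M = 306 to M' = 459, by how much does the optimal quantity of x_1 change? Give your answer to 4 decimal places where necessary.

Demand: x_1*(p_1,p_2,M) = 4·M/(4·p_1 + p_2), x_2* = M/(4·p_1 + p_2).
Here 4·13 + 10.2 = 62.2, giving x_1* = 19.6785.
At M' = 459: x_1* = 29.5177. Change: 29.5177 − 19.6785 = 9.8392.

Δx_1* = 9.8392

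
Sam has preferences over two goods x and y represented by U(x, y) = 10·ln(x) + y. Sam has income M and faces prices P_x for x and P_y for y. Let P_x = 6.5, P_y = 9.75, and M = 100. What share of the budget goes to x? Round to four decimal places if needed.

At the given prices: x* = 10·9.75/6.5 = 15, and y* = 0.2564.
Expenditure on x: 6.5·15 = 97.5; share = 0.975.

share on x = 0.975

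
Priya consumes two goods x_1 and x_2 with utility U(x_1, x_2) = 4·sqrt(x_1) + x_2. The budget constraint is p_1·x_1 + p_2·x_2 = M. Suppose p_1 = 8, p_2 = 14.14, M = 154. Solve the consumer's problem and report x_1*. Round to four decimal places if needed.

Plugging in: x_1* = (2·14.14/8)² = 12.4962.

x_1* = 12.4962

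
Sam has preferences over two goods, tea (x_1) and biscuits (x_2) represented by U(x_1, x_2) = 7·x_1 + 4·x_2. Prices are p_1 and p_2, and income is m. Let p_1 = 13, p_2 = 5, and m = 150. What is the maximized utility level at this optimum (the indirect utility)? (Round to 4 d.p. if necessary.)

V = 120

x_2 gives more utility per dollar, so spend all income on x_2: x_2* = m/p_2, x_1* = 0.
Numerically: x_1* = 0, x_2* = 30.
Utility at the optimum: U(0, 30) = 120.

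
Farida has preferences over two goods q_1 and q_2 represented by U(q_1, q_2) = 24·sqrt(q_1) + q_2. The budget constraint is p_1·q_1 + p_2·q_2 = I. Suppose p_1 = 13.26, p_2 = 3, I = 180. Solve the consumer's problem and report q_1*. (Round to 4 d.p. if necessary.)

Utility is quasi-linear in q_2; the FOC for q_1 is 12/√q_1 = p_1/p_2.
Solve: √q_1 = 12·p_2/p_1, so q_1*(p_1,p_2) = (12·p_2/p_1)², and q_2* = (I − p_1·q_1*)/p_2.
Plugging in: q_1* = (12·3/13.26)² = 7.3709.

q_1* = 7.3709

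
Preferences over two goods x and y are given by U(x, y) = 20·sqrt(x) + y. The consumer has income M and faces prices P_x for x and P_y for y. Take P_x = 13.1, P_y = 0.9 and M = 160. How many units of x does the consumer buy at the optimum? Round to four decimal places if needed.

x* = 0.472

Solve: √x = 10·P_y/P_x, so x*(P_x,P_y) = (10·P_y/P_x)², and y* = (M − P_x·x*)/P_y.
Plugging in: x* = (10·0.9/13.1)² = 0.472.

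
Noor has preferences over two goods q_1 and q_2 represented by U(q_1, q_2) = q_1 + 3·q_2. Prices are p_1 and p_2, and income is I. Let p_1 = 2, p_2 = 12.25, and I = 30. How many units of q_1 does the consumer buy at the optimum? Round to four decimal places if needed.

q_1* = 15

Numerically: q_1* = 15, q_2* = 0.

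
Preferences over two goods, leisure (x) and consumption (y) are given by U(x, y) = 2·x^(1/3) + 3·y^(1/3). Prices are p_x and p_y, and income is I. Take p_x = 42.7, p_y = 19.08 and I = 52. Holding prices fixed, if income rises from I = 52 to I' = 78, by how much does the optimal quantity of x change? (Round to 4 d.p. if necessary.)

Δx* = 0.1624

MRS = MU_x/MU_y = (2/3)·(y/x)^(2/3). Set equal to p_x/p_y.
Hence y/x = ((3/2)·p_x/p_y)^(1/(2/3)), i.e. raised to the 1.5 power.
Substitute y = (y/x)·x into the budget: x* = I/(p_x + p_y·(y/x)).
Numerically y/x = 6.15051, so x* = 52/(42.7 + 19.08·6.15051) = 0.3249.
At I' = 78: x* = 0.4873. Change: 0.4873 − 0.3249 = 0.1624.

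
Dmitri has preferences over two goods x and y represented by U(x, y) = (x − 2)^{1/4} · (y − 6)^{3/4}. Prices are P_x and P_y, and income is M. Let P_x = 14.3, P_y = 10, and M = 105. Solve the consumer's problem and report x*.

x* = 2.2867

After buying the subsistence bundle (2, 6), a share 0.25 of the remaining income goes to x: x* = 2 + 0.25·(M − 2P_x − 6P_y)/P_x.
Discretionary income = 105 − 2·14.3 − 6·10 = 16.4; x* = 2 + 0.25·16.4/14.3 = 2.2867.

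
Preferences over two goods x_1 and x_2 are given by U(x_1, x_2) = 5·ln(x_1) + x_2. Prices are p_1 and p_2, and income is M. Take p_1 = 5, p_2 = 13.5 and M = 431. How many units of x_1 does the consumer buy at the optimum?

MU_x_1 = 5/x_1, MU_x_2 = 1. Tangency: 5/x_1 = p_1/p_2.
So x_1*(p_1,p_2) = 5·p_2/p_1, independent of income; and x_2* = (M − 5·p_2)/p_2.
At the given prices: x_1* = 5·13.5/5 = 13.5.

x_1* = 13.5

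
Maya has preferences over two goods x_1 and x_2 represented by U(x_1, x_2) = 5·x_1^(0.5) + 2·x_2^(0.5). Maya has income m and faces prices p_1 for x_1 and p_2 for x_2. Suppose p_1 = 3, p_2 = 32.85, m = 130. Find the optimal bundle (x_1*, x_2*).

x_1* = 42.7093, x_2* = 0.057

From the CES first-order condition, (5/2)·(x_2/x_1)^(0.5) = p_1/p_2.
Hence x_2/x_1 = ((2/5)·p_1/p_2)^(1/(0.5)), i.e. raised to the 2 power.
With the ratio pinned down, the budget gives x_1* = m/(p_1 + p_2·(x_2/x_1)) and x_2* = (x_2/x_1)·x_1*.
Numerically x_2/x_1 = 0.001334, so x_1* = 130/(3 + 32.85·0.001334) = 42.7093 and x_2* = 0.001334·42.7093 = 0.057.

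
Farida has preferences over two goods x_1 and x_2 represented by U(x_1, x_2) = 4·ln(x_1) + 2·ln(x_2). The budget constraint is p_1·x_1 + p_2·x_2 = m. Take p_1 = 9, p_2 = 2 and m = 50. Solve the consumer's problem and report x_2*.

x_2* = 8.3333

MU_x_1/MU_x_2 = (4·x_2)/(2·x_1); tangency sets this equal to p_1/p_2.
So 4·p_2·x_2 = 2·p_1·x_1; combined with the budget, a share 2/3 of income goes to x_1.
Demand: x_1*(p_1,p_2,m) = 2/3·m/p_1 and x_2* = 1/3·m/p_2.
At p_1=9, p_2=2, m=50: x_2* = 1/3·50/2 = 8.3333.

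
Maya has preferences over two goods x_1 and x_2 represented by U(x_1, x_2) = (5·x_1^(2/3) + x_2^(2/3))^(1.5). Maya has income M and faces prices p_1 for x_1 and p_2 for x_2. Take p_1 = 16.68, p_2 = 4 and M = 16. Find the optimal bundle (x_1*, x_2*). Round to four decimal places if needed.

From the CES first-order condition, 5·(x_2/x_1)^(1/3) = p_1/p_2.
Hence x_2/x_1 = ((1/5)·p_1/p_2)^(1/(1/3)), i.e. raised to the 3 power.
With the ratio pinned down, the budget gives x_1* = M/(p_1 + p_2·(x_2/x_1)) and x_2* = (x_2/x_1)·x_1*.
Numerically x_2/x_1 = 0.580094, so x_1* = 16/(16.68 + 4·0.580094) = 0.8421 and x_2* = 0.580094·0.8421 = 0.4885.

x_1* = 0.8421, x_2* = 0.4885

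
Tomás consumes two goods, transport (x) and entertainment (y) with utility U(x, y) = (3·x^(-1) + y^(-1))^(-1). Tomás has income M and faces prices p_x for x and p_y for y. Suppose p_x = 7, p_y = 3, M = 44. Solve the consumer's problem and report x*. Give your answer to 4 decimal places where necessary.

From the CES first-order condition, 3·(y/x)^(2) = p_x/p_y.
Solve for the ratio: y/x = [(1/3)·p_x/p_y]^(0.5).
Substitute y = (y/x)·x into the budget: x* = M/(p_x + p_y·(y/x)).
Numerically y/x = 0.881917, so x* = 44/(7 + 3·0.881917) = 4.5616.

x* = 4.5616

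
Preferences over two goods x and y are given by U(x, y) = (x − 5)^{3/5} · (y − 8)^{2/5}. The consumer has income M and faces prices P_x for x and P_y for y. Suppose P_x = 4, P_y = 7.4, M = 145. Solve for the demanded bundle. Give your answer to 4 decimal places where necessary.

x* = 14.87, y* = 11.5568

Discretionary income = 145 − 5·4 − 8·7.4 = 65.8; x* = 5 + 0.6·65.8/4 = 14.87; y* = 8 + 0.4·65.8/7.4 = 11.5568.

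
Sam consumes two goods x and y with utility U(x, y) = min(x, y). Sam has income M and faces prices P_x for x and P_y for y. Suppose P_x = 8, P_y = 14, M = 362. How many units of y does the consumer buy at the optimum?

y* = 16.4545

With perfect complements, no substitution: consume in ratio x:y = 1:1.
Budget: P_x·x + P_y·x = M, so (P_x + P_y)·x = M.
Demand: x*(P_x,P_y,M) = M/(P_x + P_y), y* = M/(P_x + P_y).
Here 8 + 14 = 22, giving y* = 16.4545.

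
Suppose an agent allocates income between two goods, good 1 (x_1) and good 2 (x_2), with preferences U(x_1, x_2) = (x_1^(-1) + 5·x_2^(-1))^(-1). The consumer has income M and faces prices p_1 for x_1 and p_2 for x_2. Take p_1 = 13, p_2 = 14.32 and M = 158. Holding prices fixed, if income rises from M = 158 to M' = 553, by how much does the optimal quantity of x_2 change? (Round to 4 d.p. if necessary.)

Δx_2* = 19.3421

MU_x_1 ∝ x_1^(-2), MU_x_2 ∝ 5·x_2^(-2), so MRS = (1/5)·(x_2/x_1)^(2) = p_1/p_2.
Solve for the ratio: x_2/x_1 = [5·p_1/p_2]^(0.5).
With the ratio pinned down, the budget gives x_1* = M/(p_1 + p_2·(x_2/x_1)) and x_2* = (x_2/x_1)·x_1*.
Numerically x_2/x_1 = 2.130518, so x_1* = 158/(13 + 14.32·2.130518) = 3.6314 and x_2* = 2.130518·3.6314 = 7.7368.
At M' = 553: x_2* = 27.0789. Change: 27.0789 − 7.7368 = 19.3421.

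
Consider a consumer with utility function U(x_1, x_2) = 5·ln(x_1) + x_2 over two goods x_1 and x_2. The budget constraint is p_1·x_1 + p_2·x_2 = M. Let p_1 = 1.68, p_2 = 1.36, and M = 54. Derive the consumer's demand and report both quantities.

So x_1*(p_1,p_2) = 5·p_2/p_1, independent of income; and x_2* = (M − 5·p_2)/p_2.
At the given prices: x_1* = 5·1.36/1.68 = 4.0476, and x_2* = 34.7059.

x_1* = 4.0476, x_2* = 34.7059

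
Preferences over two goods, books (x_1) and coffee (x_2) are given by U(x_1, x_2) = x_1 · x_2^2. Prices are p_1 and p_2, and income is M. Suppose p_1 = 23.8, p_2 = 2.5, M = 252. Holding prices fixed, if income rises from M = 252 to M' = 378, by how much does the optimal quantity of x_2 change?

The MRS is (1/2)·x_2/x_1. Set MRS = p_1/p_2.
So p_2·x_2 = 2·p_1·x_1; combined with the budget, a share 1/3 of income goes to x_1.
Demand: x_1*(p_1,p_2,M) = 1/3·M/p_1 and x_2* = 2/3·M/p_2.
At p_1=23.8, p_2=2.5, M=252: x_2* = 2/3·252/2.5 = 67.2.
At M' = 378: x_2* = 100.8. Change: 100.8 − 67.2 = 33.6.

Δx_2* = 33.6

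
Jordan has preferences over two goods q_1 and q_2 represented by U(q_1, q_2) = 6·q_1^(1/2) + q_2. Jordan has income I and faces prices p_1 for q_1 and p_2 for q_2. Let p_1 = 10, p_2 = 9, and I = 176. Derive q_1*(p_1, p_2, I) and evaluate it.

q_1* = 7.29

MU_q_1 = 3/√q_1, MU_q_2 = 1. Tangency: 3/√q_1 = p_1/p_2.
Solve: √q_1 = 3·p_2/p_1, so q_1*(p_1,p_2) = (3·p_2/p_1)², and q_2* = (I − p_1·q_1*)/p_2.
Plugging in: q_1* = (3·9/10)² = 7.29.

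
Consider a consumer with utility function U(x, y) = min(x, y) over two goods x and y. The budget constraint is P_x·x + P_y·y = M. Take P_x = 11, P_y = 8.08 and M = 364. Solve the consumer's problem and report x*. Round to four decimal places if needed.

With perfect complements, no substitution: consume in ratio x:y = 1:1.
Budget: P_x·x + P_y·x = M, so (P_x + P_y)·x = M.
Demand: x*(P_x,P_y,M) = M/(P_x + P_y), y* = M/(P_x + P_y).
Here 11 + 8.08 = 19.08, giving x* = 19.0776.

x* = 19.0776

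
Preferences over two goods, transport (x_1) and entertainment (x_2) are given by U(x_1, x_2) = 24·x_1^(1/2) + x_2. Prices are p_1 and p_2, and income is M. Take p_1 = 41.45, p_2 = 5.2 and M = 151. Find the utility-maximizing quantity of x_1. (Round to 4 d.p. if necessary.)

Utility is quasi-linear in x_2; the FOC for x_1 is 12/√x_1 = p_1/p_2.
Solve: √x_1 = 12·p_2/p_1, so x_1*(p_1,p_2) = (12·p_2/p_1)², and x_2* = (M − p_1·x_1*)/p_2.
Plugging in: x_1* = (12·5.2/41.45)² = 2.2663.

x_1* = 2.2663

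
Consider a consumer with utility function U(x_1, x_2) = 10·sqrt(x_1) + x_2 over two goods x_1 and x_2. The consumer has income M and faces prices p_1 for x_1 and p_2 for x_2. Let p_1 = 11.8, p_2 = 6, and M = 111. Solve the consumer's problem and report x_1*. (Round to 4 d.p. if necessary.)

x_1* = 6.4637

Utility is quasi-linear in x_2; the FOC for x_1 is 5/√x_1 = p_1/p_2.
Thus x_1* = (5·p_2/p_1)² — independent of M — with the rest of income spent on x_2.
Plugging in: x_1* = (5·6/11.8)² = 6.4637.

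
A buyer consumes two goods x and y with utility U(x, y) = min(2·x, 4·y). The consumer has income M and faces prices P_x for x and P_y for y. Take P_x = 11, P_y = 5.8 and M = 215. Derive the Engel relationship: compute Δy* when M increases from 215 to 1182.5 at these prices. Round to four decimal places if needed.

Δy* = 34.8022

With perfect complements, no substitution: consume in ratio x:y = 4:2.
Budget: P_x·x + P_y·(1/2)·x = M, so (4·P_x + 2·P_y)·x = 4·M.
Demand: x*(P_x,P_y,M) = 4·M/(4·P_x + 2·P_y), y* = 2·M/(4·P_x + 2·P_y).
Here 4·11 + 2·5.8 = 55.6, giving y* = 7.7338.
At M' = 1182.5: y* = 42.536. Change: 42.536 − 7.7338 = 34.8022.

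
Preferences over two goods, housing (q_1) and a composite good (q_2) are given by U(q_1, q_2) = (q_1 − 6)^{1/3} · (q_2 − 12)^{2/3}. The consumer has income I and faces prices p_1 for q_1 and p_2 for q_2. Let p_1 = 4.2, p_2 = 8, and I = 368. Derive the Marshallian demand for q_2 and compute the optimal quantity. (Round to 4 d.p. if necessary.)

q_2* = 32.5667

Let q_1' = q_1−6, q_2' = q_2−12. MRS = (1/2)·q_2'/q_1' = p_1/p_2.
After buying the subsistence bundle (6, 12), a share 1/3 of the remaining income goes to q_1: q_1* = 6 + 1/3·(I − 6p_1 − 12p_2)/p_1.
Discretionary income = 368 − 6·4.2 − 12·8 = 246.8; q_2* = 12 + 2/3·246.8/8 = 32.5667.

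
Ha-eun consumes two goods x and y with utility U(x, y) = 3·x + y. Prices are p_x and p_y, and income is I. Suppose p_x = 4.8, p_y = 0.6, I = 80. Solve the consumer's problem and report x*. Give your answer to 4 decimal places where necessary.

x* = 0

y gives more utility per dollar, so spend all income on y: y* = I/p_y, x* = 0.
Numerically: x* = 0, y* = 133.3333.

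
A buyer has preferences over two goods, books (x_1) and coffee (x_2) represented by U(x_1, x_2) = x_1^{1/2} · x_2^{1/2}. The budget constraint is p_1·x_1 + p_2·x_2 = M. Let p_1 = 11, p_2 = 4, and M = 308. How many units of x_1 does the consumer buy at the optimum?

x_1* = 14

Tangency: MRS = x_2/x_1 = p_1/p_2.
Rearranging, p_2·x_2 = p_1·x_1. Substituting into the budget gives p_1·x_1·(1 + 1) = M.
Demand: x_1*(p_1,p_2,M) = 0.5·M/p_1 and x_2* = 0.5·M/p_2.
At p_1=11, p_2=4, M=308: x_1* = 0.5·308/11 = 14.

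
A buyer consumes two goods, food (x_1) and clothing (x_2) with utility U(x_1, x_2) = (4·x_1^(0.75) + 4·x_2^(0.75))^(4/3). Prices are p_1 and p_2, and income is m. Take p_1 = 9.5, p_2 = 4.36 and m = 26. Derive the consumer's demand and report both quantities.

x_1* = 0.2412, x_2* = 5.4376

MRS = MU_x_1/MU_x_2 = (x_2/x_1)^(0.25). Set equal to p_1/p_2.
Hence x_2/x_1 = (p_1/p_2)^(1/(0.25)), i.e. raised to the 4 power.
With the ratio pinned down, the budget gives x_1* = m/(p_1 + p_2·(x_2/x_1)) and x_2* = (x_2/x_1)·x_1*.
Numerically x_2/x_1 = 22.539717, so x_1* = 26/(9.5 + 4.36·22.539717) = 0.2412 and x_2* = 22.539717·0.2412 = 5.4376.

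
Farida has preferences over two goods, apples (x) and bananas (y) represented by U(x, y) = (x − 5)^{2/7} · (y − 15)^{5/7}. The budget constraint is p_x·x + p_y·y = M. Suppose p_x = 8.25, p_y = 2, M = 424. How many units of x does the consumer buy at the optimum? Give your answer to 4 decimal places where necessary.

Let x' = x−5, y' = y−15. MRS = (2/5)·y'/x' = p_x/p_y.
Substituting into the budget: x* = 5 + 2/7·(M − 5·p_x − 15·p_y)/p_x, and y* = 15 + 5/7·(…)/p_y.
Discretionary income = 424 − 5·8.25 − 15·2 = 352.75; x* = 5 + 2/7·352.75/8.25 = 17.2165.

x* = 17.2165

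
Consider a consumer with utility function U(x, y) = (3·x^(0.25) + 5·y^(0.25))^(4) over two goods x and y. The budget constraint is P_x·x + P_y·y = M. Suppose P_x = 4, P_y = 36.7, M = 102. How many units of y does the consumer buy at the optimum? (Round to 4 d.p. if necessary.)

MU_x ∝ 3·x^(-0.75), MU_y ∝ 5·y^(-0.75), so MRS = (3/5)·(y/x)^(0.75) = P_x/P_y.
Hence y/x = ((5/3)·P_x/P_y)^(1/(0.75)), i.e. raised to the 4/3 power.
With the ratio pinned down, the budget gives x* = M/(P_x + P_y·(y/x)) and y* = (y/x)·x*.
Numerically y/x = 0.102878, so x* = 102/(4 + 36.7·0.102878) = 13.1179 and y* = 0.102878·13.1179 = 1.3495.

y* = 1.3495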